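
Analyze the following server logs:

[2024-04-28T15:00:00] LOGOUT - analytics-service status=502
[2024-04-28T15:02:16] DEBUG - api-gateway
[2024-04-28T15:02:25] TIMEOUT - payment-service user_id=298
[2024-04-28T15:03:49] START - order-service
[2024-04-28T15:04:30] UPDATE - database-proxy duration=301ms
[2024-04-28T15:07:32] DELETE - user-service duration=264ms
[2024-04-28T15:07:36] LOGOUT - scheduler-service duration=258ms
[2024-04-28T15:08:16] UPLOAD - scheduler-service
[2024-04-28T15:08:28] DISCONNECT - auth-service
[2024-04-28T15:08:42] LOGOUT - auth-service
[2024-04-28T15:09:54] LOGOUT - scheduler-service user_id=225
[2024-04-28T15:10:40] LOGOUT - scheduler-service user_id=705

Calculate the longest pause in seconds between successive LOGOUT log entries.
456

To find the longest gap:

1. Extract all LOGOUT events in chronological order
2. Calculate time differences between consecutive events
3. Find the maximum difference
4. Longest gap: 456 seconds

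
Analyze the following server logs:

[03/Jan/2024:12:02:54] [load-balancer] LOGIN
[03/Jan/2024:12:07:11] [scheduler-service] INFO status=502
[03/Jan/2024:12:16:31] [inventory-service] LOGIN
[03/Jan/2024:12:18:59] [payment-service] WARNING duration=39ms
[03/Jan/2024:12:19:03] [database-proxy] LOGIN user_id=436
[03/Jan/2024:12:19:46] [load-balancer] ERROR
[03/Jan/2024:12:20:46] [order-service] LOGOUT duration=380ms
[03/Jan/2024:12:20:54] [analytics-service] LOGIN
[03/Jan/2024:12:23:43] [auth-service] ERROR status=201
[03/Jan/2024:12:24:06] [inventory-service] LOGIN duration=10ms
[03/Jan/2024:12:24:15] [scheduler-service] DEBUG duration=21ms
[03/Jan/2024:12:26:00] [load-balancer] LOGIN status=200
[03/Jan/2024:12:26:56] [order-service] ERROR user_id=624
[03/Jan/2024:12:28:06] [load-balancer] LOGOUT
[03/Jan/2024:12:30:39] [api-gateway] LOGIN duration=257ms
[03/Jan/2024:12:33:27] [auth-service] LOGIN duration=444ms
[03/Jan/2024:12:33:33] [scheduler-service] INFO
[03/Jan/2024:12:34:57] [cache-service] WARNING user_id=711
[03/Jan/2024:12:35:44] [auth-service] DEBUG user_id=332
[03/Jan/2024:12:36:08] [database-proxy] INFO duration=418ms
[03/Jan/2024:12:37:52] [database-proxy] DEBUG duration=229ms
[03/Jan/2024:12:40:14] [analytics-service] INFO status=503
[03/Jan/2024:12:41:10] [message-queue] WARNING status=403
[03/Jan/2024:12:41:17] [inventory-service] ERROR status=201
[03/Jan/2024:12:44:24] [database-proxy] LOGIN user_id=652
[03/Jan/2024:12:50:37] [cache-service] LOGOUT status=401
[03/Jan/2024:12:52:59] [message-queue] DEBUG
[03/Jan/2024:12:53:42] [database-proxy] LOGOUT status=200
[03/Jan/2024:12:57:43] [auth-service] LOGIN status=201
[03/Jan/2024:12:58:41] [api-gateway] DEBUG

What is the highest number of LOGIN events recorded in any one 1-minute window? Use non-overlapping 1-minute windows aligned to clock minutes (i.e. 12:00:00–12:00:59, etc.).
1

To find the burst window:

1. Divide the log period into non-overlapping 1-minute windows starting at 12:00
2. Count LOGIN events in each window
3. Find the window with maximum count
4. Maximum events in a window: 1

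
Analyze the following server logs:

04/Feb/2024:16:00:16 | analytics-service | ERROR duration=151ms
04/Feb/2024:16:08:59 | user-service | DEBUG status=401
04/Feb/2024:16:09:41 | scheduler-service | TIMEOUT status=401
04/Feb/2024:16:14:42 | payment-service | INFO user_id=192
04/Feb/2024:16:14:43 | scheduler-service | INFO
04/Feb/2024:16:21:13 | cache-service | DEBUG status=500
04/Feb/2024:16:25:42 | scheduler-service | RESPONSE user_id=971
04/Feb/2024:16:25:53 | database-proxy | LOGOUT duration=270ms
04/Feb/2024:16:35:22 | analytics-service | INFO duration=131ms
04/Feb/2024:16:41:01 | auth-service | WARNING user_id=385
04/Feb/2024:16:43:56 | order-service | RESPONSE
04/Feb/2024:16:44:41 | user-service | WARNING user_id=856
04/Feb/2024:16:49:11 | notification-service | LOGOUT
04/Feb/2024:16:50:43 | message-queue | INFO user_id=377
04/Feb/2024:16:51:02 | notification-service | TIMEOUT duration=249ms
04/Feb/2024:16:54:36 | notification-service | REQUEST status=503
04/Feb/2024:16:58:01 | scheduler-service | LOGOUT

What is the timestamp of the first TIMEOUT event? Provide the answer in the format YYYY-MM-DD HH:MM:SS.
2024-02-04 16:09:41

To find the first event:

1. Filter for all TIMEOUT events
2. Sort by timestamp
3. Select the first one
4. Timestamp: 2024-02-04 16:09:41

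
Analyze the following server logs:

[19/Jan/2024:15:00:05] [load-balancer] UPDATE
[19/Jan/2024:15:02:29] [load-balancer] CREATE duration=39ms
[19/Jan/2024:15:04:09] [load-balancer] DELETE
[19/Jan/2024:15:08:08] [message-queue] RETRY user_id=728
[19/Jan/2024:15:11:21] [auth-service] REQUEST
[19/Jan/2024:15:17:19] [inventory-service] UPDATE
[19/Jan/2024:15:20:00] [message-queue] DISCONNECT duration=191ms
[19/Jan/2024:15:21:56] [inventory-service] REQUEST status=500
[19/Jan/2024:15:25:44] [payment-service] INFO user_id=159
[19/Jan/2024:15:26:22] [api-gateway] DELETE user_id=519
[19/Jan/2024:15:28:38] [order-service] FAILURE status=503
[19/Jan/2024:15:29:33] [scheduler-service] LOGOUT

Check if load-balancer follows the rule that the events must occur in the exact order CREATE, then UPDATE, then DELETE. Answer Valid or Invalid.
Invalid

To validate ordering:

1. Required order: CREATE → UPDATE → DELETE
2. Rule: the events must occur in the exact order CREATE, then UPDATE, then DELETE
3. Check actual order of events for load-balancer
4. Result: Invalid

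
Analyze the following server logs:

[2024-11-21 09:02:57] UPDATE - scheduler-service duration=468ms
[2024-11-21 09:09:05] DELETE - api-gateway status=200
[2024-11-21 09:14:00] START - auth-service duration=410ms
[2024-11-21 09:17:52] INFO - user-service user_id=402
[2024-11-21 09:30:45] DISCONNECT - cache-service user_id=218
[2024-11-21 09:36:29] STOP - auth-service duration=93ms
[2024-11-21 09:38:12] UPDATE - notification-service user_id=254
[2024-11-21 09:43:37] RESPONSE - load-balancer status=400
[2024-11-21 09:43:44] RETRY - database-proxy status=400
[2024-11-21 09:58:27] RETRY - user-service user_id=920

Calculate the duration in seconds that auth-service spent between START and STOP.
1349

To calculate state duration:

1. Find START event for auth-service: 2024-11-21 09:14:00
2. Find STOP event for auth-service: 2024-11-21 09:36:29
3. Calculate duration: 2024-11-21 09:36:29 - 2024-11-21 09:14:00 = 1349 seconds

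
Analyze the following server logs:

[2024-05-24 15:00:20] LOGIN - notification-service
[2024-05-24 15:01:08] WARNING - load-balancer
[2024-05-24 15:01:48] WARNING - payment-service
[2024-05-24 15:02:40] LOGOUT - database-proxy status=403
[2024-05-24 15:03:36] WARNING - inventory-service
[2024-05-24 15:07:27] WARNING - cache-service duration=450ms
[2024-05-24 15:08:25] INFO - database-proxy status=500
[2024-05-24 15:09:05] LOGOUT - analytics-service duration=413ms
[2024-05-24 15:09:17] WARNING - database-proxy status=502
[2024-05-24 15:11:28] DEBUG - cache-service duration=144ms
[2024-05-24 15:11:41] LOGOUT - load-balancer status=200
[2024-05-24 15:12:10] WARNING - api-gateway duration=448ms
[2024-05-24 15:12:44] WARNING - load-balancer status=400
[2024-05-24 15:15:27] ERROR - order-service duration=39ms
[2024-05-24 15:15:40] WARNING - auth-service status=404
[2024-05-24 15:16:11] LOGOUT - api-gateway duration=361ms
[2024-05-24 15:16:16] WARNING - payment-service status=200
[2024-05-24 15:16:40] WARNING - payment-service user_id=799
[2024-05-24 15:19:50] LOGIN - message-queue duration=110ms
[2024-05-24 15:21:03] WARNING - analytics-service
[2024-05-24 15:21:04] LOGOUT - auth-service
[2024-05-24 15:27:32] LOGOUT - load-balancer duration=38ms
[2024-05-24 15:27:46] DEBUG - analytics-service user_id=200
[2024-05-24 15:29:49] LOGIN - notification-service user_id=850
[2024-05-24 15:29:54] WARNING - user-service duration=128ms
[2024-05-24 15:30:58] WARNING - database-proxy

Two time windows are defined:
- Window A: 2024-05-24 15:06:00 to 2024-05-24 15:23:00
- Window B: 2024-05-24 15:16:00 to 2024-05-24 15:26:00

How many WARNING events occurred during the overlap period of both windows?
3

To find overlap events:

1. Window A: 2024-05-24 15:06:00 to 2024-05-24 15:23:00
2. Window B: 2024-05-24 15:16:00 to 2024-05-24 15:26:00
3. Overlap period: 2024-05-24 15:16:00 to 2024-05-24 15:23:00
4. Count WARNING events in overlap: 3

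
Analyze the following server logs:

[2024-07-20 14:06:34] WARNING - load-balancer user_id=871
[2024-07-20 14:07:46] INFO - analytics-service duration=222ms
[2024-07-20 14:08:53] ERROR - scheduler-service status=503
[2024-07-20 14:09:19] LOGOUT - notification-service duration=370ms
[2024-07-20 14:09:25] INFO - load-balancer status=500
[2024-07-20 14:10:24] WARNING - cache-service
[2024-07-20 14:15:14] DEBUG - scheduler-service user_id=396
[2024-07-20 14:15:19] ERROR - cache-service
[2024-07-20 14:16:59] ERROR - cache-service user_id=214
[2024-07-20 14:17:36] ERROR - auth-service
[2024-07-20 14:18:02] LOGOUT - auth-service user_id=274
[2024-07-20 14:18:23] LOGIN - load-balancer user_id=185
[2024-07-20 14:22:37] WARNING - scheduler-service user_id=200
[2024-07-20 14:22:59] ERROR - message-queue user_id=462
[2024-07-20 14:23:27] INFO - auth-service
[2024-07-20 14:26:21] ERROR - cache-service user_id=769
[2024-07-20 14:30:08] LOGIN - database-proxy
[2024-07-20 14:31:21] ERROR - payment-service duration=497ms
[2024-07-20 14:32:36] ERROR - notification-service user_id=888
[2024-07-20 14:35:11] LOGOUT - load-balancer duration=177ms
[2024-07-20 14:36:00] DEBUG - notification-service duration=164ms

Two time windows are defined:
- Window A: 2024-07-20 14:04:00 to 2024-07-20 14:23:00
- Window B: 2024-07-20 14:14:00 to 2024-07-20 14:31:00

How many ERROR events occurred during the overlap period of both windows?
4

To find overlap events:

1. Window A: 2024-07-20 14:04:00 to 2024-07-20 14:23:00
2. Window B: 2024-07-20 14:14:00 to 2024-07-20 14:31:00
3. Overlap period: 2024-07-20 14:14:00 to 2024-07-20 14:23:00
4. Count ERROR events in overlap: 4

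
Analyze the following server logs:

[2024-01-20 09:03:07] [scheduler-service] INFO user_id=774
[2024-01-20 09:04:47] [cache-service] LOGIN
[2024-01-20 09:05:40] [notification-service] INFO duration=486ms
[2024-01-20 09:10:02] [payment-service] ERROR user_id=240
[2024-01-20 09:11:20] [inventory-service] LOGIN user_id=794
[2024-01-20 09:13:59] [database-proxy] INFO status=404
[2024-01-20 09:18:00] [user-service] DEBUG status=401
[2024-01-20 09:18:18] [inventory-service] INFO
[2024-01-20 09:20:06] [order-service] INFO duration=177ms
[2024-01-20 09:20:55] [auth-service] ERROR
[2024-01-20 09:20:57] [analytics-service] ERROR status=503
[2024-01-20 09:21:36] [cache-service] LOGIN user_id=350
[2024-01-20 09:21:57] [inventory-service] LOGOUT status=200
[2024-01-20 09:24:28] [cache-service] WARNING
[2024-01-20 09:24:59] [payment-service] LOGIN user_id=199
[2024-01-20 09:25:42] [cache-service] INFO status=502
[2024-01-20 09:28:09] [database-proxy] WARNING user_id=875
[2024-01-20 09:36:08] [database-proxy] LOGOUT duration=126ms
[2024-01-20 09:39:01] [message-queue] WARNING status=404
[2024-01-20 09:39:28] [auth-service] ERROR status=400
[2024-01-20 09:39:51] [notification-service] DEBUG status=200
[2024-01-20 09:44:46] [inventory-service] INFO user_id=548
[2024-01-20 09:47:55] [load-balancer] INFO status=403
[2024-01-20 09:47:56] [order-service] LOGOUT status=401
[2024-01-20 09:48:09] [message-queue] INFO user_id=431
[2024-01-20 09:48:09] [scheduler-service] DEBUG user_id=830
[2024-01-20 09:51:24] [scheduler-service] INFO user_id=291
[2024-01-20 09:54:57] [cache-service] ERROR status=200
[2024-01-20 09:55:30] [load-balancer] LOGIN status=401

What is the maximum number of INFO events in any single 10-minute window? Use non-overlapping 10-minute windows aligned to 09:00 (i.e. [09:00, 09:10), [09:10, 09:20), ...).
3

To find the burst window:

1. Divide the log period into non-overlapping 10-minute windows starting at 09:00
2. Count INFO events in each window
3. Find the window with maximum count
4. Maximum events in a window: 3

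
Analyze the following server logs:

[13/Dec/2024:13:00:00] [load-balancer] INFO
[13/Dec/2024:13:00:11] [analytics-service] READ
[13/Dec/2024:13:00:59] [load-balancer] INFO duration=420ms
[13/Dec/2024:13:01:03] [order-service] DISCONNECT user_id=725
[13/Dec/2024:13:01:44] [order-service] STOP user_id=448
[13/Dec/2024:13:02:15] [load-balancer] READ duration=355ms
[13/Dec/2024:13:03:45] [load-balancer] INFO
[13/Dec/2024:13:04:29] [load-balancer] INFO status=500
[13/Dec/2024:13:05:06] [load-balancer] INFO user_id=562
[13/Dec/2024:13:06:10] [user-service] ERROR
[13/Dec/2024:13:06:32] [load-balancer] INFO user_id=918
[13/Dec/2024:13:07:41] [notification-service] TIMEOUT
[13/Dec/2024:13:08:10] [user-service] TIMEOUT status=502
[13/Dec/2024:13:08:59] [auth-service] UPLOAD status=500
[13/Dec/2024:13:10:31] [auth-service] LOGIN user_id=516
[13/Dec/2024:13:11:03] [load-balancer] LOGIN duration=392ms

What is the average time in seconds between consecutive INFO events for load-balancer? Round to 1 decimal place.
78.4

To calculate average interval:

1. Find all INFO events for load-balancer in order
2. Calculate time gaps between consecutive events
3. Compute mean of gaps: 392 / 5 = 78.4 seconds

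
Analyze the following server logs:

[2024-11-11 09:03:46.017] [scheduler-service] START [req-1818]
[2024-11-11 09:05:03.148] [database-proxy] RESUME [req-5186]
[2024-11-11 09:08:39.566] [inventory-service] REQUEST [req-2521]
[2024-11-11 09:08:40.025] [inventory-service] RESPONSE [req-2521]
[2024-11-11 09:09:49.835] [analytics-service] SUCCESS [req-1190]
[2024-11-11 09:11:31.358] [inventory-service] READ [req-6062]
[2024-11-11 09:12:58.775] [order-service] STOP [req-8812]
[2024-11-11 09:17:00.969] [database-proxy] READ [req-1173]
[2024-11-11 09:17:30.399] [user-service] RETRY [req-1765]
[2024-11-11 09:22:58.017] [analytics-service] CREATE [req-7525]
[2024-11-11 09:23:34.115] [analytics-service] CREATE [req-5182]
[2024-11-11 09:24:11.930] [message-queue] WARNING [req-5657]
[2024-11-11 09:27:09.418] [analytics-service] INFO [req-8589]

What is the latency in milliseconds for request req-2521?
459

To calculate latency:

1. Find REQUEST with id req-2521: 2024-11-11 09:08:39.566
2. Find RESPONSE with id req-2521: 2024-11-11 09:08:40.025
3. Latency: 2024-11-11 09:08:40.025 - 2024-11-11 09:08:39.566 = 459ms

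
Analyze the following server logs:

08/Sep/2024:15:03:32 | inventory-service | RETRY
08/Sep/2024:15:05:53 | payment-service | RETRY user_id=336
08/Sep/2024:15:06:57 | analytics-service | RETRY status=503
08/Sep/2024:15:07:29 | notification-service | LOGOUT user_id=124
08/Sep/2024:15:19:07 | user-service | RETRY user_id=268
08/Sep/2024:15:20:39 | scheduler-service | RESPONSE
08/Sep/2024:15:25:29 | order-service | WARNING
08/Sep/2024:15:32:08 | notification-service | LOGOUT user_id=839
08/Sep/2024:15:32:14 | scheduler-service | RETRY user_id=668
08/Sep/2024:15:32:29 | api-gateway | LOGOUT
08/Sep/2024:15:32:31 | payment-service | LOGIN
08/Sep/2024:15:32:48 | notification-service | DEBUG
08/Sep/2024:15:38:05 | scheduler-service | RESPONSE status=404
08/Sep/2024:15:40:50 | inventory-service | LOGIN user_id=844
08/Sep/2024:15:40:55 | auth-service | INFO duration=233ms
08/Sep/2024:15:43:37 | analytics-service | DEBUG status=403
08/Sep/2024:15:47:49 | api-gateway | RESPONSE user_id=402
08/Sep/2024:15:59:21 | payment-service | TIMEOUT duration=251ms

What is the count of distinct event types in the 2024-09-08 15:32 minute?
4

To count unique event types:

1. Filter events in the minute starting at 2024-09-08 15:32
2. Extract event types from matching entries
3. Count unique types: 4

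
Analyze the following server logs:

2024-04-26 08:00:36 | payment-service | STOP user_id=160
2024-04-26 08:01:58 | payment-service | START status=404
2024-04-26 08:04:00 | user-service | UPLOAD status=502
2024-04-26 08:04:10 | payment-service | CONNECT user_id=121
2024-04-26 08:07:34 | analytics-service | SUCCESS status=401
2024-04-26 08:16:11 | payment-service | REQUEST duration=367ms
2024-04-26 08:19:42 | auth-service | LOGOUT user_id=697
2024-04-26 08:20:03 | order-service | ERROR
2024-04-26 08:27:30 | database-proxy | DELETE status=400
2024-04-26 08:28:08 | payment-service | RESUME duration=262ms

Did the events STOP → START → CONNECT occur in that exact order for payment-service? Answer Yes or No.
Yes

To verify sequence order:

1. Find all events in sequence STOP → START → CONNECT for payment-service
2. Extract their timestamps
3. Check if timestamps are in ascending order
4. Result: Yes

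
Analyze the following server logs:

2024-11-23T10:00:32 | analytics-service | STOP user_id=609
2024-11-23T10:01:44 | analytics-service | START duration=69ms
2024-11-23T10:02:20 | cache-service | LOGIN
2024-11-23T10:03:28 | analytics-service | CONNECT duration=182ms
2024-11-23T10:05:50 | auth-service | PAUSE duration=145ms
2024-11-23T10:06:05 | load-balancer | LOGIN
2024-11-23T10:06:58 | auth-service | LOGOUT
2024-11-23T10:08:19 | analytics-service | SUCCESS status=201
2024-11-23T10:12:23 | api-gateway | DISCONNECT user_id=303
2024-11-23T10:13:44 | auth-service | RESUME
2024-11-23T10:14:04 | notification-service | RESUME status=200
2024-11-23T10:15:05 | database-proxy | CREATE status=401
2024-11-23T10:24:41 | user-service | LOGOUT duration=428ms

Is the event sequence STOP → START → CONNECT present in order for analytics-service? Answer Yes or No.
Yes

To verify sequence order:

1. Find all events in sequence STOP → START → CONNECT for analytics-service
2. Extract their timestamps
3. Check if timestamps are in ascending order
4. Result: Yes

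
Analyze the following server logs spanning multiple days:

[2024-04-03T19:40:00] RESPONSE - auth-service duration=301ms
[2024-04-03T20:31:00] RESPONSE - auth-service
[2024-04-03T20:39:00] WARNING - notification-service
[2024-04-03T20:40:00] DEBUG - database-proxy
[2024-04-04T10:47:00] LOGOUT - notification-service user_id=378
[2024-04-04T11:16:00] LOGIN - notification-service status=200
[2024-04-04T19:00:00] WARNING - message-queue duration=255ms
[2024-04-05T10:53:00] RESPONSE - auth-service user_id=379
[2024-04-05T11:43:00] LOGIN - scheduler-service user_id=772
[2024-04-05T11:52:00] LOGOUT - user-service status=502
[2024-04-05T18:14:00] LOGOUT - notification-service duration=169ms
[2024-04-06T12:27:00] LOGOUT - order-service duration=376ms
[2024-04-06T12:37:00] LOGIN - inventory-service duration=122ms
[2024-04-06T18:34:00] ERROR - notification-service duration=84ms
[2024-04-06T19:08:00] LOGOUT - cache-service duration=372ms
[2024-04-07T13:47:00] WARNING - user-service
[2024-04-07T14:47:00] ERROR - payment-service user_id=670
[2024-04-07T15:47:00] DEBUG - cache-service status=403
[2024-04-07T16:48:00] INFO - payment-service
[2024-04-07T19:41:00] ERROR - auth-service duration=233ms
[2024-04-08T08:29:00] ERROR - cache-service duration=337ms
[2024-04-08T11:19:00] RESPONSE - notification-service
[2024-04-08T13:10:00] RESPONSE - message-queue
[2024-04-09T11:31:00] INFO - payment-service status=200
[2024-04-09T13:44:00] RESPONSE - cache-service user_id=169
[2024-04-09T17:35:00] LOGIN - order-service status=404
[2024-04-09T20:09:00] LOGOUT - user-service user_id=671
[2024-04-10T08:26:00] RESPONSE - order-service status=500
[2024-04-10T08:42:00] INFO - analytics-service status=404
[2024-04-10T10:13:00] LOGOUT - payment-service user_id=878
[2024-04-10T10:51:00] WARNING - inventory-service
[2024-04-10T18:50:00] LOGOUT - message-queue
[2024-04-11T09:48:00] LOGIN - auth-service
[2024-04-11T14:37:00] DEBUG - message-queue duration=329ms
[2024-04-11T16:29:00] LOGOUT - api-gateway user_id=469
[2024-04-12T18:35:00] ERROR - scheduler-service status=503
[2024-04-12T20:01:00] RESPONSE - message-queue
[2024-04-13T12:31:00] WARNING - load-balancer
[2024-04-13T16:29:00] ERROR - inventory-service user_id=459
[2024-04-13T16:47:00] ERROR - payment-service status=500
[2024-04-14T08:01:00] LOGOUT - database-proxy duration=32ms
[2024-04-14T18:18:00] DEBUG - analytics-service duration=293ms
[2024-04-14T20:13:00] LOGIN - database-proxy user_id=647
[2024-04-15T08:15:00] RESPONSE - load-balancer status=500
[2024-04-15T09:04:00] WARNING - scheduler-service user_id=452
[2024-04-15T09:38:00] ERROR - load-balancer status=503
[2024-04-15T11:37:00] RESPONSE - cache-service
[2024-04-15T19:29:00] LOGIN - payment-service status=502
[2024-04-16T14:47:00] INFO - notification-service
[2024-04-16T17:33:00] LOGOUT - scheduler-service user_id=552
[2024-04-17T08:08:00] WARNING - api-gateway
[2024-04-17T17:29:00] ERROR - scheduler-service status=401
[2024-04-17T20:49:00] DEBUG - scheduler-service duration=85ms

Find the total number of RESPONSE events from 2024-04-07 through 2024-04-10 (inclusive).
4

To filter by date range:

1. Date range: 2024-04-07 through 2024-04-10, both dates inclusive
2. Filter for RESPONSE events whose date falls in this range
3. Count matching events: 4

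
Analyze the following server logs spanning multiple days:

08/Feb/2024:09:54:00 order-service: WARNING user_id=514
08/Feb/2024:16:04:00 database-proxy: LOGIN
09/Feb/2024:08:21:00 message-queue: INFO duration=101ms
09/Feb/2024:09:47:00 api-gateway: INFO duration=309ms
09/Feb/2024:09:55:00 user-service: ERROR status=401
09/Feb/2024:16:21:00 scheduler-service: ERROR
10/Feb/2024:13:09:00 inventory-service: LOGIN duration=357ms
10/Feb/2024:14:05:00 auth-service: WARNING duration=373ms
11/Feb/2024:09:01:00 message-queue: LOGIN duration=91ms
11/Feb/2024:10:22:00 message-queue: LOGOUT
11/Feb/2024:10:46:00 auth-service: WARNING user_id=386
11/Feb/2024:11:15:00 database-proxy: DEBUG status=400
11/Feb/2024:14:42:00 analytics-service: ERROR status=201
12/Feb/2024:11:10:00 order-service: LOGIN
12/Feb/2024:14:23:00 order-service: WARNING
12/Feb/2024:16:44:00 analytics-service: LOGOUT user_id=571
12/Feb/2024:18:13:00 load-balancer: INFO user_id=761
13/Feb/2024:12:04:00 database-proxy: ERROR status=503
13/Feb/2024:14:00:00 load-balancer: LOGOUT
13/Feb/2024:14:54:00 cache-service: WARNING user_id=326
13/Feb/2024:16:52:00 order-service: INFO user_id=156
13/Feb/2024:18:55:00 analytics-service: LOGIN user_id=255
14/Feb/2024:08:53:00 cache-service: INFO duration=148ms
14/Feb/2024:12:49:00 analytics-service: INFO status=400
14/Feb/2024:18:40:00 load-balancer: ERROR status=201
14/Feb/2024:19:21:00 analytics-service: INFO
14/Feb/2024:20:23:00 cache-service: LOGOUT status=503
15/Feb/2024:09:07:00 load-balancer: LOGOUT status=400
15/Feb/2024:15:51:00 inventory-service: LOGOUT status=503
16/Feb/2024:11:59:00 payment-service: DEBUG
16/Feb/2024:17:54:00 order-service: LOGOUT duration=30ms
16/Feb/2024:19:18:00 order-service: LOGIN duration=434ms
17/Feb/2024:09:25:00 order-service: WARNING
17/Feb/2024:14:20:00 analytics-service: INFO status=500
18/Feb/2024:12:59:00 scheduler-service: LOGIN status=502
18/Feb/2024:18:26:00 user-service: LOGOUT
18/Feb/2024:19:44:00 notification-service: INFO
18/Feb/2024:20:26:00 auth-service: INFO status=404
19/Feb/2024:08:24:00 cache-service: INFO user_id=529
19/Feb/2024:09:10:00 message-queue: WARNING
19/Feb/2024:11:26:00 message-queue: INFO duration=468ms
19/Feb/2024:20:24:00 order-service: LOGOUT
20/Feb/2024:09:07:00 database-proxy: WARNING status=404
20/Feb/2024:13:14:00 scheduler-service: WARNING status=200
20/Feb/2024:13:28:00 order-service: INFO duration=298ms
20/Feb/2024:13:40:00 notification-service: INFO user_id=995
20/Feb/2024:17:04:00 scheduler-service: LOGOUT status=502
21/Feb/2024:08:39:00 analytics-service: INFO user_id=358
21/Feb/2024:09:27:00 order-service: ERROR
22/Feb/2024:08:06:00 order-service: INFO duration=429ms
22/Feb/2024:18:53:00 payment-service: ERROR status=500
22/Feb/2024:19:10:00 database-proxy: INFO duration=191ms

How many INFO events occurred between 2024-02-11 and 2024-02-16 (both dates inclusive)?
5

To filter by date range:

1. Date range: 2024-02-11 through 2024-02-16, both dates inclusive
2. Filter for INFO events whose date falls in this range
3. Count matching events: 5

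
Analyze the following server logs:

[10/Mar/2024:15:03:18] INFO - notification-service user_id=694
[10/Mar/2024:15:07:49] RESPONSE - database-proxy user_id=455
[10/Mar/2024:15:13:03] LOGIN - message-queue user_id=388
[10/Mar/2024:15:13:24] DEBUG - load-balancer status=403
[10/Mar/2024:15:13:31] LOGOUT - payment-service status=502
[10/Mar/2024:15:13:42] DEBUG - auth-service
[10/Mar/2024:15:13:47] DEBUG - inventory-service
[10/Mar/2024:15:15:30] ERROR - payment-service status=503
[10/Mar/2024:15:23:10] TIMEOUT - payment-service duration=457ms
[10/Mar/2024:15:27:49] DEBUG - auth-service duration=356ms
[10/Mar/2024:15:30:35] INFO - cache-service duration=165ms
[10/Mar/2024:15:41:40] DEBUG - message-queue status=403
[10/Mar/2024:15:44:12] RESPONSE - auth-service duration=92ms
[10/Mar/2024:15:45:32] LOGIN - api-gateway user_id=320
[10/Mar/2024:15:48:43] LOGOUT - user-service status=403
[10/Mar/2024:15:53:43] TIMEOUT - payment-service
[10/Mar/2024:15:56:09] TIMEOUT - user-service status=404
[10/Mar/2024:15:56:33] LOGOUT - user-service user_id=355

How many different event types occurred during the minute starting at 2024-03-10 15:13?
3

To count unique event types:

1. Filter events in the minute starting at 2024-03-10 15:13
2. Extract event types from matching entries
3. Count unique types: 3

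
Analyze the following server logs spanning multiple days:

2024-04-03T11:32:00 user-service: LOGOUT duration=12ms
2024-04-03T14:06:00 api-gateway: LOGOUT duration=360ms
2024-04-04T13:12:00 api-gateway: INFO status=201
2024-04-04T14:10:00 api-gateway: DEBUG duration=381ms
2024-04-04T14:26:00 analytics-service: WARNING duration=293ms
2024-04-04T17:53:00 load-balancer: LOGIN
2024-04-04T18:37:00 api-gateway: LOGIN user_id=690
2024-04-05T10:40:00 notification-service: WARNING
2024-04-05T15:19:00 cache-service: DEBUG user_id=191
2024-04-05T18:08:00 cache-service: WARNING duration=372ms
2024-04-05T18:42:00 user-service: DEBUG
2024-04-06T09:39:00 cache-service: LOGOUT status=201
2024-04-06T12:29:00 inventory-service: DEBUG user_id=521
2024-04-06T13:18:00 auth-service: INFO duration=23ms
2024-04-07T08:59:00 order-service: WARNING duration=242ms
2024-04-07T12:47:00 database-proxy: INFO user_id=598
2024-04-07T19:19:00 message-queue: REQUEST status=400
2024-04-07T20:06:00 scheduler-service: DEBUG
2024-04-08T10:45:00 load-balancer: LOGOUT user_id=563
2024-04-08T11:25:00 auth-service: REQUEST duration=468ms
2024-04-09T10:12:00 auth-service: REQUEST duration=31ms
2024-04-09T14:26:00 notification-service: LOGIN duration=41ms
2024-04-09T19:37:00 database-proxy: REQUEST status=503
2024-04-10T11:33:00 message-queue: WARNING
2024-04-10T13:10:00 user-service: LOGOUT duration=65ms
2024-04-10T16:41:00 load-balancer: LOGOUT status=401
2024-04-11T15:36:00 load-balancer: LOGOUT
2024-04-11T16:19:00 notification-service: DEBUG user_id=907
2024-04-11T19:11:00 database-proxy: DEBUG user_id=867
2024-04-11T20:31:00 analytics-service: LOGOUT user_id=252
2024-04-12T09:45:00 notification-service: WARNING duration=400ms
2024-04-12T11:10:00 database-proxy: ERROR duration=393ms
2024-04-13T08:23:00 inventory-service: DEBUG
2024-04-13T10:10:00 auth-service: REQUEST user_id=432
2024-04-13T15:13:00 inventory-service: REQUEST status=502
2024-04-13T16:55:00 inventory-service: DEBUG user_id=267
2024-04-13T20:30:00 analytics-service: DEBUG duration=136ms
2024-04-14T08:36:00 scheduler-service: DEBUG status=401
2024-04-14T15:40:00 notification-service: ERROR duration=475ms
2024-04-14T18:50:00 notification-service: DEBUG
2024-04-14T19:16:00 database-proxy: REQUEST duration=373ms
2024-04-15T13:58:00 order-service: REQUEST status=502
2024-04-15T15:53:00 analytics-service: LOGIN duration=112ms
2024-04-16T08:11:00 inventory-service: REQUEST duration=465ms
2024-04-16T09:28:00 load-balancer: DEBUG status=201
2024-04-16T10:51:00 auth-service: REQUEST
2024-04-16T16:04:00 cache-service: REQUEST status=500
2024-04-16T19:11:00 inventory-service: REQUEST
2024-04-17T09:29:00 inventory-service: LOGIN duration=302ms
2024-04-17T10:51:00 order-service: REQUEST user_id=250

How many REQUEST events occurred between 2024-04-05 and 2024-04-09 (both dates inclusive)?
4

To filter by date range:

1. Date range: 2024-04-05 through 2024-04-09, both dates inclusive
2. Filter for REQUEST events whose date falls in this range
3. Count matching events: 4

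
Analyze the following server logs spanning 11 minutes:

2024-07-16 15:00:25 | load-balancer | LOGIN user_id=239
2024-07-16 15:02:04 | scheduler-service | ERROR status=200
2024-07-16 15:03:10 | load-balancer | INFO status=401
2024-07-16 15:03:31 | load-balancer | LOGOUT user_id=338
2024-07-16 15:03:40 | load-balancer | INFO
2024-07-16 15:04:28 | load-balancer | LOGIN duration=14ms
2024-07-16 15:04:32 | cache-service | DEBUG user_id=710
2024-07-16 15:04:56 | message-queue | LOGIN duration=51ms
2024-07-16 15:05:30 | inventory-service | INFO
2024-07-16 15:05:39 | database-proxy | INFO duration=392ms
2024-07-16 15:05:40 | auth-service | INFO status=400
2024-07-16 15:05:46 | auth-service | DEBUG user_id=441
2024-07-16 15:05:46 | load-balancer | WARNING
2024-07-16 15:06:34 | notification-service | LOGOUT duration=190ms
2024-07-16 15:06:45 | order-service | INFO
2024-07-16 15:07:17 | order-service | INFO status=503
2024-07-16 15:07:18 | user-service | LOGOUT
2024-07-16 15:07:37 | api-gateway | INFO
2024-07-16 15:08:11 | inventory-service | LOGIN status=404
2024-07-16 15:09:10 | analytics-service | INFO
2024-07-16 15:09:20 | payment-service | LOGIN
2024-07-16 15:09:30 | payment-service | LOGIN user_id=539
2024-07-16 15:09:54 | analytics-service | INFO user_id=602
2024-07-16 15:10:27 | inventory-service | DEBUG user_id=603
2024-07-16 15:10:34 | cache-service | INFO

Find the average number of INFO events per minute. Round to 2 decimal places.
1.0

To calculate the rate:

1. Count total INFO events: 11
2. Total time period: 11 minutes
3. Rate = 11 / 11 = 1.0 events per minute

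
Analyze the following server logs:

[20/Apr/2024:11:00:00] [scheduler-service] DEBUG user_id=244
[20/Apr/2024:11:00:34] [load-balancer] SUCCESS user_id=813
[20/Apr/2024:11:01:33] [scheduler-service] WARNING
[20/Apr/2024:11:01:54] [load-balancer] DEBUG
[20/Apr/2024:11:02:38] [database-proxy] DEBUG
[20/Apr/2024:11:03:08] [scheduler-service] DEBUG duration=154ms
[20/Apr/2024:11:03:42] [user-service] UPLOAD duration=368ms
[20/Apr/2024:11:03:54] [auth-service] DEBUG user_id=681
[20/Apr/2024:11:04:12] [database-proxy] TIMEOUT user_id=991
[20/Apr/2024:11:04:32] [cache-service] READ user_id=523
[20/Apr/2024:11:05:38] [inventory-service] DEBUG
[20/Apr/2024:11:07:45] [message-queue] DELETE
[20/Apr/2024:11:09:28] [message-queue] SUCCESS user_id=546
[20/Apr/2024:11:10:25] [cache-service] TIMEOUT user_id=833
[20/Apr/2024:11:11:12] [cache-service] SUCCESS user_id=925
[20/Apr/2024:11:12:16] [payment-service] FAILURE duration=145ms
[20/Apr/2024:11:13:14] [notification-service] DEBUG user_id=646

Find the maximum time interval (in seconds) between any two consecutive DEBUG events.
456

To find the longest gap:

1. Extract all DEBUG events in chronological order
2. Calculate time differences between consecutive events
3. Find the maximum difference
4. Longest gap: 456 seconds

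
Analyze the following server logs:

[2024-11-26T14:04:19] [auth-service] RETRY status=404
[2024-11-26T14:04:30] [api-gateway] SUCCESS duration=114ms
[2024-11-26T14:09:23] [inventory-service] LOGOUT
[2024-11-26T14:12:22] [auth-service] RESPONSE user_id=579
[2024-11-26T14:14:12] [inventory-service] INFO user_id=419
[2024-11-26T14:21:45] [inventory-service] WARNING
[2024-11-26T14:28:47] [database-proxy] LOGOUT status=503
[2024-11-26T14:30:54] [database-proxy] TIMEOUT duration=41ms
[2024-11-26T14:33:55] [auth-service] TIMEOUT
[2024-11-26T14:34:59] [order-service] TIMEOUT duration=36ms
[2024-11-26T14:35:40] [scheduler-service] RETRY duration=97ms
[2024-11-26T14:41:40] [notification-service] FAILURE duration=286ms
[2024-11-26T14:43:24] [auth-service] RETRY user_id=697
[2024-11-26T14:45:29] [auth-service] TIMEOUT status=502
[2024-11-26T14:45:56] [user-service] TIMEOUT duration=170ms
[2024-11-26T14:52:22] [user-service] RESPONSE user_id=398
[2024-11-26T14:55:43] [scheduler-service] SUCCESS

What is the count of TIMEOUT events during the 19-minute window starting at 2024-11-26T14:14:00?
1

To count events in the time window:

1. Window boundaries: 2024-11-26T14:14:00 to 2024-11-26T14:33:00
2. Filter for TIMEOUT events within this window
3. Count matching events: 1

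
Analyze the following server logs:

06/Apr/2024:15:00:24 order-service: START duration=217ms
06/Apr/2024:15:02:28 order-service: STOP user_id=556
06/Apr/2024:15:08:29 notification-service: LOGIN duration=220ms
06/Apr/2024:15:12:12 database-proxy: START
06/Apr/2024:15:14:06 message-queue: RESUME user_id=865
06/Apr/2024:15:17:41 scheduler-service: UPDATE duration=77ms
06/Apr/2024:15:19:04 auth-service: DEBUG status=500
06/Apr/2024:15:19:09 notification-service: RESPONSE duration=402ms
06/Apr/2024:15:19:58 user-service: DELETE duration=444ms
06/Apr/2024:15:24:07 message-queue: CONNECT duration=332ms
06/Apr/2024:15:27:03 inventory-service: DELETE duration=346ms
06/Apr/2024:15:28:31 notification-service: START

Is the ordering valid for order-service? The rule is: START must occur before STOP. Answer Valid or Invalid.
Valid

To validate ordering:

1. Required order: START → STOP
2. Rule: START must occur before STOP
3. Check actual order of events for order-service
4. Result: Valid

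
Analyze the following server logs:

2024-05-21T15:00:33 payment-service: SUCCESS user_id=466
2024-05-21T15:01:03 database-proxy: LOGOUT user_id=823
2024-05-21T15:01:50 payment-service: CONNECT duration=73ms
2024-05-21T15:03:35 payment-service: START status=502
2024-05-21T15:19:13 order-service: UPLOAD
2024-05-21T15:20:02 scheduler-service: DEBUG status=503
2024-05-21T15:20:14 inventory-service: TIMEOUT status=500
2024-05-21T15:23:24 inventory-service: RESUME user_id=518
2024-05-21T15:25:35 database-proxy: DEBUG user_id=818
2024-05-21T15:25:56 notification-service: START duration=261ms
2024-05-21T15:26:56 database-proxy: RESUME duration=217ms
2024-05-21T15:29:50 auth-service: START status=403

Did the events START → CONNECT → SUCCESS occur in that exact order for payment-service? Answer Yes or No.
No

To verify sequence order:

1. Find all events in sequence START → CONNECT → SUCCESS for payment-service
2. Extract their timestamps
3. Check if timestamps are in ascending order
4. Result: No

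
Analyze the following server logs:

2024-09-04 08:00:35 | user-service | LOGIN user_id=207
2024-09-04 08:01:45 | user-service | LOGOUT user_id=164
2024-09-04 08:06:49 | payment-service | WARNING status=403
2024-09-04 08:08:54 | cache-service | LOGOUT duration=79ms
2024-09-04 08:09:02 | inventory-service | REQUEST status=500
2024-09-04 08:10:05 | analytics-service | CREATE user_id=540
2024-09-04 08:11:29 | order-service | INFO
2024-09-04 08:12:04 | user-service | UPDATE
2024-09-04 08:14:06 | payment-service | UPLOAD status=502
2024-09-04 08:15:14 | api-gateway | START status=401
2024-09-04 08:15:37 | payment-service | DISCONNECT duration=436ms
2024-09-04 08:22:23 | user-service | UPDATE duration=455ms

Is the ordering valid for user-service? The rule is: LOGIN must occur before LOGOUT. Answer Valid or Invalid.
Valid

To validate ordering:

1. Required order: LOGIN → LOGOUT
2. Rule: LOGIN must occur before LOGOUT
3. Check actual order of events for user-service
4. Result: Valid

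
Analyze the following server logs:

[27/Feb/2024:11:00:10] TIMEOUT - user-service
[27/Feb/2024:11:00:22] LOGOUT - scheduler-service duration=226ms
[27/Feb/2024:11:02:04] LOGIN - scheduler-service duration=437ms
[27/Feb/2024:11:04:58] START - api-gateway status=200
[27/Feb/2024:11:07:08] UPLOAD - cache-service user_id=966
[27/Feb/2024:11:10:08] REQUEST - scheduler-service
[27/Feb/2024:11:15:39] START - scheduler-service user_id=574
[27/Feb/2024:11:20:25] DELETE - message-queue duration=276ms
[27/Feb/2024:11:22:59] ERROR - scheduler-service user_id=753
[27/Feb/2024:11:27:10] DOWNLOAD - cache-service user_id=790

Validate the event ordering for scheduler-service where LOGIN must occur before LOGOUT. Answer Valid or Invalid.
Invalid

To validate ordering:

1. Required order: LOGIN → LOGOUT
2. Rule: LOGIN must occur before LOGOUT
3. Check actual order of events for scheduler-service
4. Result: Invalid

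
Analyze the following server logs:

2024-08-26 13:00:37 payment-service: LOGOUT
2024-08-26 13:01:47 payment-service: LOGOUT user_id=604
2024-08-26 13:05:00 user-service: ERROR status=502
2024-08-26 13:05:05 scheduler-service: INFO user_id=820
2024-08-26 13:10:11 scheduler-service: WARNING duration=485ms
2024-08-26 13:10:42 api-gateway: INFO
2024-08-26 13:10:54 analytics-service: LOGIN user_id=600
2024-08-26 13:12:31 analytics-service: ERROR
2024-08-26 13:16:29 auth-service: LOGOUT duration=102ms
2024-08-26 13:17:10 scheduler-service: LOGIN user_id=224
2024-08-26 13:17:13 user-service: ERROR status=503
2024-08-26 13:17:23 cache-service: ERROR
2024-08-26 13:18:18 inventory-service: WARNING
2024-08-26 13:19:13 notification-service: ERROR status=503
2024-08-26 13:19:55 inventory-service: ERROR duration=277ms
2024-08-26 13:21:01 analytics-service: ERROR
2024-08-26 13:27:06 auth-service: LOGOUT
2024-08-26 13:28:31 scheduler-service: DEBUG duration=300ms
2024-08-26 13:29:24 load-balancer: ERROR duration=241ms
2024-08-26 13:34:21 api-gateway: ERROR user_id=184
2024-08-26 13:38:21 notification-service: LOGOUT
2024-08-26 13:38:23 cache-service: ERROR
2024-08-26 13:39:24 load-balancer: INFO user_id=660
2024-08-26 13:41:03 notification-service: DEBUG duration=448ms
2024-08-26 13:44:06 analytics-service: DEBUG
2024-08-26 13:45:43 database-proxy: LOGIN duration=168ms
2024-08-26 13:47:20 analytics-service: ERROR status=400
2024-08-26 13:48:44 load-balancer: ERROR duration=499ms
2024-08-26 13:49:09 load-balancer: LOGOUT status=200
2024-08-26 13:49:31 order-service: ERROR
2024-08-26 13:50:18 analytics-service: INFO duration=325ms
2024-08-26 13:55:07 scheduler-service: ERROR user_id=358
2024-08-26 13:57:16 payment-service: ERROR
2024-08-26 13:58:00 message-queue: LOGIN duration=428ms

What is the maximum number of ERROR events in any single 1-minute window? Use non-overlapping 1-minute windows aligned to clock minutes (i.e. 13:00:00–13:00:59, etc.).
2

To find the burst window:

1. Divide the log period into non-overlapping 1-minute windows starting at 13:00
2. Count ERROR events in each window
3. Find the window with maximum count
4. Maximum events in a window: 2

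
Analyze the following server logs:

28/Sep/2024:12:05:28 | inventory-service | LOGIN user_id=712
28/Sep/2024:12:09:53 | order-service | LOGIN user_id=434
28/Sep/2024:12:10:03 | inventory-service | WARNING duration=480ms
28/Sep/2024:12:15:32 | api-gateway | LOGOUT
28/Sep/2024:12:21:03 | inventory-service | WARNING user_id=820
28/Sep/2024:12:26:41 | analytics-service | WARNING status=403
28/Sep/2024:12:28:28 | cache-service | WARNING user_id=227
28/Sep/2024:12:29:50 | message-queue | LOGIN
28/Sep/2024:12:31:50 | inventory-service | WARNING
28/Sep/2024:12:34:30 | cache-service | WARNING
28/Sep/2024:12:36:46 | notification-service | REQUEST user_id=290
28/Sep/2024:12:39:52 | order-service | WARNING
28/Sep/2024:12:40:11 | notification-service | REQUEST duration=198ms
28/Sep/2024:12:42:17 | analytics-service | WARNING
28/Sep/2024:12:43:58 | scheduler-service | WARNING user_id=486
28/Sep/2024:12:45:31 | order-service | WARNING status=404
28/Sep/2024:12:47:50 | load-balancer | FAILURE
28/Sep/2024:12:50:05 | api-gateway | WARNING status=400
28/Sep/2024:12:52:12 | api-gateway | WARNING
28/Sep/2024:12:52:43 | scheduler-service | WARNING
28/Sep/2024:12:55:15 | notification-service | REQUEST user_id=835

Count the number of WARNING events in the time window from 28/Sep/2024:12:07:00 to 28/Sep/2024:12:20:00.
1

To count events in the time window:

1. Window boundaries: 28/Sep/2024:12:07:00 to 28/Sep/2024:12:20:00
2. Filter for WARNING events within this window
3. Count matching events: 1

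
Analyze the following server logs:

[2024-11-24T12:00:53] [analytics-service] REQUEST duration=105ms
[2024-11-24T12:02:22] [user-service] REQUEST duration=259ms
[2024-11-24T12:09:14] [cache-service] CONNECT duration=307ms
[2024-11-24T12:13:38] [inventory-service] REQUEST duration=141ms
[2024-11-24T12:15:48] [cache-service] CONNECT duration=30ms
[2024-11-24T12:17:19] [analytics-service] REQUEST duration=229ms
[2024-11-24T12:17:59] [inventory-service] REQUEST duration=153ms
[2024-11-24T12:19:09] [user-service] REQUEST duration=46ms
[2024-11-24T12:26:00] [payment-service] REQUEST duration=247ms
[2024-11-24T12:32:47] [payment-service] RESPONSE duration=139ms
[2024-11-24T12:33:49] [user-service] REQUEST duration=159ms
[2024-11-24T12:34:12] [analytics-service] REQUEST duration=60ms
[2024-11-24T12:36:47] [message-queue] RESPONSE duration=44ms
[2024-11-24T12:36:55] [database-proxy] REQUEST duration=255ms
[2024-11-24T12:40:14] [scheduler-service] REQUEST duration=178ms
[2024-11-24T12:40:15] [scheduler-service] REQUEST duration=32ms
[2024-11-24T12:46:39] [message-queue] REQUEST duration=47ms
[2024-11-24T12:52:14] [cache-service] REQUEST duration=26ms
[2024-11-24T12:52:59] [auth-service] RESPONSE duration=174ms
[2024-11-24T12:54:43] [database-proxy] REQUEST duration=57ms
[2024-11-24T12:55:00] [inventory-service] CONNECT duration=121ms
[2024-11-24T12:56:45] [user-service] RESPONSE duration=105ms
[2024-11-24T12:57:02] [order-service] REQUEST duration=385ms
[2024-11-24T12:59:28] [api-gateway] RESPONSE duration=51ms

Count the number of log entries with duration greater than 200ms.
6

To count timeouts:

1. Threshold: 200ms
2. Extract duration from each log entry
3. Count entries where duration > 200
4. Timeout count: 6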